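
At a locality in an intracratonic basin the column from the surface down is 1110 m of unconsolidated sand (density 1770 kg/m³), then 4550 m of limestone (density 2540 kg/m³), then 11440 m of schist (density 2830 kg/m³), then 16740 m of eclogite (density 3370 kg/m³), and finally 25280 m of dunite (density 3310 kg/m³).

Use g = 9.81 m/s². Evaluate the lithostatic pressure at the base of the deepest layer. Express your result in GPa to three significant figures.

unconsolidated sand: 1770 kg/m³ × 9.81 m/s² × 1110 m = 1.927×10^7 Pa = 0.01927 GPa
limestone: 2540 kg/m³ × 9.81 m/s² × 4550 m = 1.134×10^8 Pa = 0.1134 GPa
schist: 2830 kg/m³ × 9.81 m/s² × 11440 m = 3.176×10^8 Pa = 0.3176 GPa
eclogite: 3370 kg/m³ × 9.81 m/s² × 16740 m = 5.534×10^8 Pa = 0.5534 GPa
dunite: 3310 kg/m³ × 9.81 m/s² × 25280 m = 8.209×10^8 Pa = 0.8209 GPa
Total = 0.01927 + 0.1134 + 0.3176 + 0.5534 + 0.8209 = 1.8245 GPa

1.82 GPa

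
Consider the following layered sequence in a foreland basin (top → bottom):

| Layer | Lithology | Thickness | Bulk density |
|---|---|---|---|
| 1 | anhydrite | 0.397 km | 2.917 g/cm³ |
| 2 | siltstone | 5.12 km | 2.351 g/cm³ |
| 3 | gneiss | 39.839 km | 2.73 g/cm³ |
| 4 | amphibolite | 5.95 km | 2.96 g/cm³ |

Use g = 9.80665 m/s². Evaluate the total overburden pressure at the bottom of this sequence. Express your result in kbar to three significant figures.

anhydrite: 2917 kg/m³ × 9.80665 m/s² × 397 m = 1.136×10^7 Pa = 0.1136 kbar
siltstone: 2351 kg/m³ × 9.80665 m/s² × 5120 m = 1.180×10^8 Pa = 1.180 kbar
gneiss: 2730 kg/m³ × 9.80665 m/s² × 39839 m = 1.067×10^9 Pa = 10.67 kbar
amphibolite: 2960 kg/m³ × 9.80665 m/s² × 5950 m = 1.727×10^8 Pa = 1.727 kbar
Total = 0.1136 + 1.180 + 10.67 + 1.727 = 13.687 kbar

13.7 kbar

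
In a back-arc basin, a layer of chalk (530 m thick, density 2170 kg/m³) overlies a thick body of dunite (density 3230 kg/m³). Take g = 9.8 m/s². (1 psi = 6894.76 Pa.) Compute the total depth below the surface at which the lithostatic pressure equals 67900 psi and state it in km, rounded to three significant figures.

15.0 km

Pressure at base of upper layers: 2170×9.8×530 = 1.127×10^7 Pa = 1635 psi
Remaining pressure to be supplied by dunite: 4.682×10^8 − 1.127×10^7 = 4.569×10^8 Pa
Additional depth in dunite = 4.569×10^8 Pa / (3230 kg/m³ × 9.8 m/s²) = 14434 m
Total depth = 530 m + 14434 m = 14964 m
= 14.964 km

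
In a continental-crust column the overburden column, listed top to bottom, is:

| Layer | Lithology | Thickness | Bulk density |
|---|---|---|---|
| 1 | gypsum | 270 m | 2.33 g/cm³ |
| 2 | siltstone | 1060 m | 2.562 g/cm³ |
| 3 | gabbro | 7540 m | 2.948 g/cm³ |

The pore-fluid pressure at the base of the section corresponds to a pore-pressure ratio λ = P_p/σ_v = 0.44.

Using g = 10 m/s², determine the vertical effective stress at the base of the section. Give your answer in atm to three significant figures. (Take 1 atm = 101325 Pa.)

Overburden (lithostatic) stress σ_v:
gypsum: 2330 kg/m³ × 10 m/s² × 270 m = 6.291×10^6 Pa = 6.291 MPa
siltstone: 2562 kg/m³ × 10 m/s² × 1060 m = 2.716×10^7 Pa = 27.16 MPa
gabbro: 2948 kg/m³ × 10 m/s² × 7540 m = 2.223×10^8 Pa = 222.3 MPa
Total = 6.291 + 27.16 + 222.3 = 255.73 MPa
Pore pressure P_p = λ·σ_v = 0.44 × 255.7 MPa = 112.5 MPa
Effective stress σ' = σ_v − P_p = 255.7 − 112.5 = 143.21 MPa = 1413.3 atm

1410 atm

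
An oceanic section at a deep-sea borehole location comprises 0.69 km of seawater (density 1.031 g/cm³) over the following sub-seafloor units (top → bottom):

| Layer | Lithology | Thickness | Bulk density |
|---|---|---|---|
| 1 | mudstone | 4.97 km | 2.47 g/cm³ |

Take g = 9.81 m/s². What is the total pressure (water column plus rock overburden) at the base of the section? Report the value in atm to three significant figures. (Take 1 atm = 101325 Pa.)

seawater: 1031 kg/m³ × 9.81 m/s² × 690 m = 6.979×10^6 Pa = 68.87 atm
mudstone: 2470 kg/m³ × 9.81 m/s² × 4970 m = 1.204×10^8 Pa = 1189 atm
Total = 68.87 + 1189 = 1257.4 atm

1260 atm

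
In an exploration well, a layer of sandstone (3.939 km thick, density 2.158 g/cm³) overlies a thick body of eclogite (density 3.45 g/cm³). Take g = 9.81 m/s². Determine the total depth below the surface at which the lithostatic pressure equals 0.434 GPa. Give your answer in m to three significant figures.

Pressure at base of upper layers: 2158×9.81×3939 = 8.339×10^7 Pa = 0.08339 GPa
Remaining pressure to be supplied by eclogite: 4.340×10^8 − 8.339×10^7 = 3.506×10^8 Pa
Additional depth in eclogite = 3.506×10^8 Pa / (3450 kg/m³ × 9.81 m/s²) = 10359 m
Total depth = 3939 m + 10359 m = 14298 m

14300 m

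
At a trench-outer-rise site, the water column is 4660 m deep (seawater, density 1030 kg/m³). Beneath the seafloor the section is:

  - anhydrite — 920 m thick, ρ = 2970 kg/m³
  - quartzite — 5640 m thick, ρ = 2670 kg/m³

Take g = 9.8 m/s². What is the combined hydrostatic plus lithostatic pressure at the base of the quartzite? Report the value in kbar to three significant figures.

2.21 kbar

seawater: 1030 kg/m³ × 9.8 m/s² × 4660 m = 4.704×10^7 Pa = 0.4704 kbar
anhydrite: 2970 kg/m³ × 9.8 m/s² × 920 m = 2.678×10^7 Pa = 0.2678 kbar
quartzite: 2670 kg/m³ × 9.8 m/s² × 5640 m = 1.476×10^8 Pa = 1.476 kbar
Total = 0.4704 + 0.2678 + 1.476 = 2.2139 kbar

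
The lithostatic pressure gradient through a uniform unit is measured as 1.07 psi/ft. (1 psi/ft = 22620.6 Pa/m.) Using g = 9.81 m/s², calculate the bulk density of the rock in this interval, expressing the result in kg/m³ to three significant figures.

2470 kg/m³

ρ = (dP/dz)/g = 1.07 psi/ft / 9.81 m/s² = 24204 Pa/m / 9.81 m/s² = 2467.3 kg/m³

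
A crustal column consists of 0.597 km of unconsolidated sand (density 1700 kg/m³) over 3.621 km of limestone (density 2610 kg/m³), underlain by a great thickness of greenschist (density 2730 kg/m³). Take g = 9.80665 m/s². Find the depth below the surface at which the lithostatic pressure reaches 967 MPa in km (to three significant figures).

36.5 km

Pressure at base of upper layers: 1700×9.80665×597 + 2610×9.80665×3621 = 1.026×10^8 Pa = 102.6 MPa
Remaining pressure to be supplied by greenschist: 9.670×10^8 − 1.026×10^8 = 8.644×10^8 Pa
Additional depth in greenschist = 8.644×10^8 Pa / (2730 kg/m³ × 9.80665 m/s²) = 32286 m
Total depth = 4218 m + 32286 m = 36504 m
= 36.504 km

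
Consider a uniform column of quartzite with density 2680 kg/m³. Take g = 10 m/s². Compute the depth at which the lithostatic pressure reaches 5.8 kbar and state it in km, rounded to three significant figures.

21.6 km

h = P/(ρg) = 5.8 kbar / (2680 kg/m³ × 10 m/s²) = 5.800×10^8 Pa / 26800 Pa/m = 21642 m
= 21.642 km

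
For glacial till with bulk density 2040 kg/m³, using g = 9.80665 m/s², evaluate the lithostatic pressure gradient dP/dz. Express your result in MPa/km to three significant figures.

20.0 MPa/km

dP/dz = ρg = 2040 kg/m³ × 9.80665 m/s² = 20006 Pa/m
= 20006 Pa/m × (1 MPa/km / 1000.0 Pa/m) = 20.006 MPa/km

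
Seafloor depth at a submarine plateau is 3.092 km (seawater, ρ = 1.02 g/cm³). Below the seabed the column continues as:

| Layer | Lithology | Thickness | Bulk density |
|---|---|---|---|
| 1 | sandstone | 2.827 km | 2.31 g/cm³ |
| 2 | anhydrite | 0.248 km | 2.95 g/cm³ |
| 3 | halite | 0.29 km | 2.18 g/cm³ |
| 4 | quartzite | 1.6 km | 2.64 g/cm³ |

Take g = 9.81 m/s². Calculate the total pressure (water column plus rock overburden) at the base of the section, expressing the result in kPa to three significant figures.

150000 kPa

seawater: 1020 kg/m³ × 9.81 m/s² × 3092 m = 3.094×10^7 Pa = 30939 kPa
sandstone: 2310 kg/m³ × 9.81 m/s² × 2827 m = 6.406×10^7 Pa = 64063 kPa
anhydrite: 2950 kg/m³ × 9.81 m/s² × 248 m = 7.177×10^6 Pa = 7177 kPa
halite: 2180 kg/m³ × 9.81 m/s² × 290 m = 6.202×10^6 Pa = 6202 kPa
quartzite: 2640 kg/m³ × 9.81 m/s² × 1600 m = 4.144×10^7 Pa = 41437 kPa
Total = 30939 + 64063 + 7177 + 6202 + 41437 = 1.4982×10^5 kPa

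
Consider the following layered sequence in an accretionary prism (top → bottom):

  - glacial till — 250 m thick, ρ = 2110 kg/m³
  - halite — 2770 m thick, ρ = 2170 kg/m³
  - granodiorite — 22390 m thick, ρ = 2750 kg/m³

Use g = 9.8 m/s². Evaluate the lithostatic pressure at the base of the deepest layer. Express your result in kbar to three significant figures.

glacial till: 2110 kg/m³ × 9.8 m/s² × 250 m = 5.170×10^6 Pa = 0.05169 kbar
halite: 2170 kg/m³ × 9.8 m/s² × 2770 m = 5.891×10^7 Pa = 0.5891 kbar
granodiorite: 2750 kg/m³ × 9.8 m/s² × 22390 m = 6.034×10^8 Pa = 6.034 kbar
Total = 0.05169 + 0.5891 + 6.034 = 6.6749 kbar

6.67 kbar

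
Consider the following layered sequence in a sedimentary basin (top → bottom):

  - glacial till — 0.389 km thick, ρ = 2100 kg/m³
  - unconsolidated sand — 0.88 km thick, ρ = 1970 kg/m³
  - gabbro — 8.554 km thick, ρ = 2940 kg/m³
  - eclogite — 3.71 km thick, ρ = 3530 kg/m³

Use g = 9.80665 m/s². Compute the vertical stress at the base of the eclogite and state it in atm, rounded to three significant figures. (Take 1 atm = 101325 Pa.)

glacial till: 2100 kg/m³ × 9.80665 m/s² × 389 m = 8.011×10^6 Pa = 79.06 atm
unconsolidated sand: 1970 kg/m³ × 9.80665 m/s² × 880 m = 1.700×10^7 Pa = 167.8 atm
gabbro: 2940 kg/m³ × 9.80665 m/s² × 8554 m = 2.466×10^8 Pa = 2434 atm
eclogite: 3530 kg/m³ × 9.80665 m/s² × 3710 m = 1.284×10^8 Pa = 1268 atm
Total = 79.06 + 167.8 + 2434 + 1268 = 3948.4 atm

3950 atm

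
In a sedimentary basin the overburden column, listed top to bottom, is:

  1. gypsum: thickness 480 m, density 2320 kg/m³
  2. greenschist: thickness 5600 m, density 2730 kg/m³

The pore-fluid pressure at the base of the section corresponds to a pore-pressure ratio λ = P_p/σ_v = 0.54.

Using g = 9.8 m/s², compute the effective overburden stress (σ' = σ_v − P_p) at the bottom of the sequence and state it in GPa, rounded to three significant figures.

Overburden (lithostatic) stress σ_v:
gypsum: 2320 kg/m³ × 9.8 m/s² × 480 m = 1.091×10^7 Pa = 10.91 MPa
greenschist: 2730 kg/m³ × 9.8 m/s² × 5600 m = 1.498×10^8 Pa = 149.8 MPa
Total = 10.91 + 149.8 = 160.74 MPa
Pore pressure P_p = λ·σ_v = 0.54 × 160.7 MPa = 86.80 MPa
Effective stress σ' = σ_v − P_p = 160.7 − 86.80 = 73.938 MPa = 0.073938 GPa

0.0739 GPa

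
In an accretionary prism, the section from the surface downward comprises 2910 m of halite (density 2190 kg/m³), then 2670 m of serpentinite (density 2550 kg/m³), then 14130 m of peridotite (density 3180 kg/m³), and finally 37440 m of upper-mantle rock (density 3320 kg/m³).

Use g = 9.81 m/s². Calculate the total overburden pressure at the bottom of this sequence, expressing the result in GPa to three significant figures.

1.79 GPa

halite: 2190 kg/m³ × 9.81 m/s² × 2910 m = 6.252×10^7 Pa = 0.06252 GPa
serpentinite: 2550 kg/m³ × 9.81 m/s² × 2670 m = 6.679×10^7 Pa = 0.06679 GPa
peridotite: 3180 kg/m³ × 9.81 m/s² × 14130 m = 4.408×10^8 Pa = 0.4408 GPa
upper-mantle rock: 3320 kg/m³ × 9.81 m/s² × 37440 m = 1.219×10^9 Pa = 1.219 GPa
Total = 0.06252 + 0.06679 + 0.4408 + 1.219 = 1.7895 GPa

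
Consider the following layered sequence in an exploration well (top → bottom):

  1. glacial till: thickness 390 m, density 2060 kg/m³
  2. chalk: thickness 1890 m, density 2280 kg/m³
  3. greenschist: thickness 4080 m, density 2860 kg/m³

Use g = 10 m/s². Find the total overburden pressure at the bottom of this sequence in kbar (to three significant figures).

1.68 kbar

glacial till: 2060 kg/m³ × 10 m/s² × 390 m = 8.034×10^6 Pa = 0.08034 kbar
chalk: 2280 kg/m³ × 10 m/s² × 1890 m = 4.309×10^7 Pa = 0.4309 kbar
greenschist: 2860 kg/m³ × 10 m/s² × 4080 m = 1.167×10^8 Pa = 1.167 kbar
Total = 0.08034 + 0.4309 + 1.167 = 1.6781 kbar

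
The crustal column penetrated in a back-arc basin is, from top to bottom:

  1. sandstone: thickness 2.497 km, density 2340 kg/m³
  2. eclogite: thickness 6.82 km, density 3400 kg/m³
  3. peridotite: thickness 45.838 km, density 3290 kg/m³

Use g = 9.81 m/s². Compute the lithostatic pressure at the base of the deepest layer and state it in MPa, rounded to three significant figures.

sandstone: 2340 kg/m³ × 9.81 m/s² × 2497 m = 5.732×10^7 Pa = 57.32 MPa
eclogite: 3400 kg/m³ × 9.81 m/s² × 6820 m = 2.275×10^8 Pa = 227.5 MPa
peridotite: 3290 kg/m³ × 9.81 m/s² × 45838 m = 1.479×10^9 Pa = 1479 MPa
Total = 57.32 + 227.5 + 1479 = 1764.2 MPa

1760 MPa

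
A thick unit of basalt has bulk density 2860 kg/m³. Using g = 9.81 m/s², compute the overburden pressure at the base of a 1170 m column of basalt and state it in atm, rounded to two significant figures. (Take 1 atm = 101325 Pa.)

basalt: 2860 kg/m³ × 9.81 m/s² × 1170 m = 3.283×10^7 Pa = 324.0 atm

320 atm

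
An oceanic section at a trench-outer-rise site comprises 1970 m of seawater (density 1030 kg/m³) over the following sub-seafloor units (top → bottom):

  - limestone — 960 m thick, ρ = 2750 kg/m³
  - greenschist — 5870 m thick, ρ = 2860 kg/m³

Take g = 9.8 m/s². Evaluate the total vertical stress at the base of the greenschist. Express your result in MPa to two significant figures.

210 MPa

seawater: 1030 kg/m³ × 9.8 m/s² × 1970 m = 1.989×10^7 Pa = 19.89 MPa
limestone: 2750 kg/m³ × 9.8 m/s² × 960 m = 2.587×10^7 Pa = 25.87 MPa
greenschist: 2860 kg/m³ × 9.8 m/s² × 5870 m = 1.645×10^8 Pa = 164.5 MPa
Total = 19.89 + 25.87 + 164.5 = 210.28 MPa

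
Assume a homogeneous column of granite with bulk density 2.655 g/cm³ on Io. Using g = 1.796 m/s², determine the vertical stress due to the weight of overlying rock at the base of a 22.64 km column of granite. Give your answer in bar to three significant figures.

granite: 2655 kg/m³ × 1.796 m/s² × 22640 m = 1.080×10^8 Pa = 1080 bar

1080 bar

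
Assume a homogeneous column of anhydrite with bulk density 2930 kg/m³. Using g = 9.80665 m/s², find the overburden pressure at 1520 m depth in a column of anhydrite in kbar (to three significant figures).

0.437 kbar

anhydrite: 2930 kg/m³ × 9.80665 m/s² × 1520 m = 4.367×10^7 Pa = 0.4367 kbar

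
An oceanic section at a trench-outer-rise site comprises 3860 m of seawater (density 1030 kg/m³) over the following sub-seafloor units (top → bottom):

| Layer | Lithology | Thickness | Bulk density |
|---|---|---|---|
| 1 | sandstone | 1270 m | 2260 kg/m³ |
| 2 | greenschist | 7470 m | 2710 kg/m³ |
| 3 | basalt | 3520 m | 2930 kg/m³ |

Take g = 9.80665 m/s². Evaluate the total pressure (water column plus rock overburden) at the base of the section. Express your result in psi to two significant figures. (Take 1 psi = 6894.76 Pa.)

seawater: 1030 kg/m³ × 9.80665 m/s² × 3860 m = 3.899×10^7 Pa = 5655 psi
sandstone: 2260 kg/m³ × 9.80665 m/s² × 1270 m = 2.815×10^7 Pa = 4082 psi
greenschist: 2710 kg/m³ × 9.80665 m/s² × 7470 m = 1.985×10^8 Pa = 28793 psi
basalt: 2930 kg/m³ × 9.80665 m/s² × 3520 m = 1.011×10^8 Pa = 14669 psi
Total = 5655 + 4082 + 28793 + 14669 = 53200 psi

53000 psi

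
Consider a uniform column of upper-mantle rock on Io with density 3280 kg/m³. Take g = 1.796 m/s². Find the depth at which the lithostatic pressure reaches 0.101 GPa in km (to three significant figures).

h = P/(ρg) = 0.101 GPa / (3280 kg/m³ × 1.796 m/s²) = 1.010×10^8 Pa / 5890.9 Pa/m = 17145 m
= 17.145 km

17.1 km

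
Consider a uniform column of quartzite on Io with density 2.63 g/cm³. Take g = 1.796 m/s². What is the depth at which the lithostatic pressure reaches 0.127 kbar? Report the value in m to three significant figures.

h = P/(ρg) = 0.127 kbar / (2630 kg/m³ × 1.796 m/s²) = 1.270×10^7 Pa / 4723.5 Pa/m = 2688.7 m

2690 m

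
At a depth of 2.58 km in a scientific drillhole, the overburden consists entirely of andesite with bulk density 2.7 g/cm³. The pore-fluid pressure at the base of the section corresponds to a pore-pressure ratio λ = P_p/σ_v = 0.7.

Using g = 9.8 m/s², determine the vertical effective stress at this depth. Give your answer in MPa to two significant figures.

20 MPa

Overburden (lithostatic) stress σ_v:
andesite: 2700 kg/m³ × 9.8 m/s² × 2580 m = 6.827×10^7 Pa = 68.27 MPa
Pore pressure P_p = λ·σ_v = 0.7 × 68.27 MPa = 47.79 MPa
Effective stress σ' = σ_v − P_p = 68.27 − 47.79 = 20.480 MPa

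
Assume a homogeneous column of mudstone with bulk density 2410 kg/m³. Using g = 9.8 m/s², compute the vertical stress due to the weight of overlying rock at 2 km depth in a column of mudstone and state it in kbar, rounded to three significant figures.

0.472 kbar

mudstone: 2410 kg/m³ × 9.8 m/s² × 2000 m = 4.724×10^7 Pa = 0.4724 kbar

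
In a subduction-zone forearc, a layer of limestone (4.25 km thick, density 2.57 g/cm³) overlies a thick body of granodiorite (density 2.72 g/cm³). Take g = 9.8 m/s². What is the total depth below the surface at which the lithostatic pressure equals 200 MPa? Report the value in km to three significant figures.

7.74 km

Pressure at base of upper layers: 2570×9.8×4250 = 1.070×10^8 Pa = 107.0 MPa
Remaining pressure to be supplied by granodiorite: 2.000×10^8 − 1.070×10^8 = 9.296×10^7 Pa
Additional depth in granodiorite = 9.296×10^7 Pa / (2720 kg/m³ × 9.8 m/s²) = 3487.4 m
Total depth = 4250 m + 3487.4 m = 7737.4 m
= 7.7374 km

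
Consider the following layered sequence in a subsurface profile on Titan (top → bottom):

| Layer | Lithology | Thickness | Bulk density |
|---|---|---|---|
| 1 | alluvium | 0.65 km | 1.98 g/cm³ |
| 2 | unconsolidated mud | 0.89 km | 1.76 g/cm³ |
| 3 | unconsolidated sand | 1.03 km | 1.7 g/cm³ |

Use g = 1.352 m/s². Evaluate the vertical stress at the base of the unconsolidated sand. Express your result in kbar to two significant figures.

0.062 kbar

alluvium: 1980 kg/m³ × 1.352 m/s² × 650 m = 1.740×10^6 Pa = 0.01740 kbar
unconsolidated mud: 1760 kg/m³ × 1.352 m/s² × 890 m = 2.118×10^6 Pa = 0.02118 kbar
unconsolidated sand: 1700 kg/m³ × 1.352 m/s² × 1030 m = 2.367×10^6 Pa = 0.02367 kbar
Total = 0.01740 + 0.02118 + 0.02367 = 0.062251 kbar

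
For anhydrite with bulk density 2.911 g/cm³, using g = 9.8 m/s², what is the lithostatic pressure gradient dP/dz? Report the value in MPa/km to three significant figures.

28.5 MPa/km

dP/dz = ρg = 2911 kg/m³ × 9.8 m/s² = 28528 Pa/m
= 28528 Pa/m × (1 MPa/km / 1000.0 Pa/m) = 28.528 MPa/km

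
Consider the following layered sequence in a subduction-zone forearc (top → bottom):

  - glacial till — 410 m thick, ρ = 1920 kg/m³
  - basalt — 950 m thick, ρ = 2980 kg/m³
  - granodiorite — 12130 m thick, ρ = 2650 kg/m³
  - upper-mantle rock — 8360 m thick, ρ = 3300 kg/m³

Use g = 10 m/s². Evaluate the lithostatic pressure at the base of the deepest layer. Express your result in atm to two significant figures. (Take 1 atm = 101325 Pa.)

glacial till: 1920 kg/m³ × 10 m/s² × 410 m = 7.872×10^6 Pa = 77.69 atm
basalt: 2980 kg/m³ × 10 m/s² × 950 m = 2.831×10^7 Pa = 279.4 atm
granodiorite: 2650 kg/m³ × 10 m/s² × 12130 m = 3.214×10^8 Pa = 3172 atm
upper-mantle rock: 3300 kg/m³ × 10 m/s² × 8360 m = 2.759×10^8 Pa = 2723 atm
Total = 77.69 + 279.4 + 3172 + 2723 = 6252.2 atm

6300 atm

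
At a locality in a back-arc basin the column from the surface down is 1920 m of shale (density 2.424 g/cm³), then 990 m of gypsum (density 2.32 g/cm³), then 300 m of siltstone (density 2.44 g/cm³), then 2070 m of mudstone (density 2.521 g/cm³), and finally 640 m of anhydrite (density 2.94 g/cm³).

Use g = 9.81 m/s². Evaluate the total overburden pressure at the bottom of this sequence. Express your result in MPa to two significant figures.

shale: 2424 kg/m³ × 9.81 m/s² × 1920 m = 4.566×10^7 Pa = 45.66 MPa
gypsum: 2320 kg/m³ × 9.81 m/s² × 990 m = 2.253×10^7 Pa = 22.53 MPa
siltstone: 2440 kg/m³ × 9.81 m/s² × 300 m = 7.181×10^6 Pa = 7.181 MPa
mudstone: 2521 kg/m³ × 9.81 m/s² × 2070 m = 5.119×10^7 Pa = 51.19 MPa
anhydrite: 2940 kg/m³ × 9.81 m/s² × 640 m = 1.846×10^7 Pa = 18.46 MPa
Total = 45.66 + 22.53 + 7.181 + 51.19 + 18.46 = 145.02 MPa

150 MPa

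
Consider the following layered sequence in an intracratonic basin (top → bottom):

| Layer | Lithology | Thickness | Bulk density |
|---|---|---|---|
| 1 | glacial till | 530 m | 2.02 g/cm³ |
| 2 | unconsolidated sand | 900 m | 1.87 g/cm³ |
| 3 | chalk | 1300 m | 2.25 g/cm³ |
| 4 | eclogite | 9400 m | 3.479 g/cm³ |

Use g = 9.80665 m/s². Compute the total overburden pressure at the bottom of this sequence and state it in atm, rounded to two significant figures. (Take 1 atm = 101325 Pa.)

3700 atm

glacial till: 2020 kg/m³ × 9.80665 m/s² × 530 m = 1.050×10^7 Pa = 103.6 atm
unconsolidated sand: 1870 kg/m³ × 9.80665 m/s² × 900 m = 1.650×10^7 Pa = 162.9 atm
chalk: 2250 kg/m³ × 9.80665 m/s² × 1300 m = 2.868×10^7 Pa = 283.1 atm
eclogite: 3479 kg/m³ × 9.80665 m/s² × 9400 m = 3.207×10^8 Pa = 3165 atm
Total = 103.6 + 162.9 + 283.1 + 3165 = 3714.7 atm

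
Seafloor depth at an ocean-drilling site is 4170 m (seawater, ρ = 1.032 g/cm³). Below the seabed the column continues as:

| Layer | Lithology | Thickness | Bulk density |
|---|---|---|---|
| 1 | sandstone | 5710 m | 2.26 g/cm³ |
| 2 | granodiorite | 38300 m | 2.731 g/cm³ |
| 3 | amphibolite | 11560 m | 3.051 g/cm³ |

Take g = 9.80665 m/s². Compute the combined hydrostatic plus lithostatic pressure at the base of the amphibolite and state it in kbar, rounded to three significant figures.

15.4 kbar

seawater: 1032 kg/m³ × 9.80665 m/s² × 4170 m = 4.220×10^7 Pa = 0.4220 kbar
sandstone: 2260 kg/m³ × 9.80665 m/s² × 5710 m = 1.266×10^8 Pa = 1.266 kbar
granodiorite: 2731 kg/m³ × 9.80665 m/s² × 38300 m = 1.026×10^9 Pa = 10.26 kbar
amphibolite: 3051 kg/m³ × 9.80665 m/s² × 11560 m = 3.459×10^8 Pa = 3.459 kbar
Total = 0.4220 + 1.266 + 10.26 + 3.459 = 15.404 kbar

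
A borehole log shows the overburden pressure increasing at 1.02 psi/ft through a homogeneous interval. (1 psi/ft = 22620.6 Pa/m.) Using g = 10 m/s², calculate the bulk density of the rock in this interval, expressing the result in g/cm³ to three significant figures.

ρ = (dP/dz)/g = 1.02 psi/ft / 10 m/s² = 23073 Pa/m / 10 m/s² = 2307.3 kg/m³
= 2.307 g/cm³

2.31 g/cm³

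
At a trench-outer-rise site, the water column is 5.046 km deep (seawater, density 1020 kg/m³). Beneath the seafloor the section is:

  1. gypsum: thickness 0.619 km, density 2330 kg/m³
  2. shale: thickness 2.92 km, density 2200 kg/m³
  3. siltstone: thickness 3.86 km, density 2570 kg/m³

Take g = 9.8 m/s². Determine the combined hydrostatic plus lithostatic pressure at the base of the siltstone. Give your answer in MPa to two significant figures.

seawater: 1020 kg/m³ × 9.8 m/s² × 5046 m = 5.044×10^7 Pa = 50.44 MPa
gypsum: 2330 kg/m³ × 9.8 m/s² × 619 m = 1.413×10^7 Pa = 14.13 MPa
shale: 2200 kg/m³ × 9.8 m/s² × 2920 m = 6.296×10^7 Pa = 62.96 MPa
siltstone: 2570 kg/m³ × 9.8 m/s² × 3860 m = 9.722×10^7 Pa = 97.22 MPa
Total = 50.44 + 14.13 + 62.96 + 97.22 = 224.75 MPa

220 MPa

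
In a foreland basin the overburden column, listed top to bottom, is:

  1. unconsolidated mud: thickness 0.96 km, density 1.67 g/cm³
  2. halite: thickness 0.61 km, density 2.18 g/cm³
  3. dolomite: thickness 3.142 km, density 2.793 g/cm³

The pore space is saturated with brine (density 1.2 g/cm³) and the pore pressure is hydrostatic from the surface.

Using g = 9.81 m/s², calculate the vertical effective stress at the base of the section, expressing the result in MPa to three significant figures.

Overburden (lithostatic) stress σ_v:
unconsolidated mud: 1670 kg/m³ × 9.81 m/s² × 960 m = 1.573×10^7 Pa = 15.73 MPa
halite: 2180 kg/m³ × 9.81 m/s² × 610 m = 1.305×10^7 Pa = 13.05 MPa
dolomite: 2793 kg/m³ × 9.81 m/s² × 3142 m = 8.609×10^7 Pa = 86.09 MPa
Total = 15.73 + 13.05 + 86.09 = 114.86 MPa
Pore pressure P_p = 1200 kg/m³ × 9.81 m/s² × 4712 m = 5.547×10^7 Pa = 55.47 MPa
Effective stress σ' = σ_v − P_p = 114.9 − 55.47 = 59.392 MPa

59.4 MPa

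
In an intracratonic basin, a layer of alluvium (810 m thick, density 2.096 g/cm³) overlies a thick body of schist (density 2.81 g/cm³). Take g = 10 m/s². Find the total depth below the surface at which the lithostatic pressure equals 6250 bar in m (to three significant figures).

Pressure at base of upper layers: 2096×10×810 = 1.698×10^7 Pa = 169.8 bar
Remaining pressure to be supplied by schist: 6.250×10^8 − 1.698×10^7 = 6.080×10^8 Pa
Additional depth in schist = 6.080×10^8 Pa / (2810 kg/m³ × 10 m/s²) = 21638 m
Total depth = 810 m + 21638 m = 22448 m

22400 m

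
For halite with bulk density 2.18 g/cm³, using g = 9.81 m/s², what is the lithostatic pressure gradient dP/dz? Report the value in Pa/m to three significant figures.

21400 Pa/m

dP/dz = ρg = 2180 kg/m³ × 9.81 m/s² = 21386 Pa/m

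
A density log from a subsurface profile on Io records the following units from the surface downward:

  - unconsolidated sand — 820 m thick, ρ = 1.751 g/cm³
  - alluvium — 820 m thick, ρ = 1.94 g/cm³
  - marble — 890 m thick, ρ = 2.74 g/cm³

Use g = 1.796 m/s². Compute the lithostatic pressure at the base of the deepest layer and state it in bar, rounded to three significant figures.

98.2 bar

unconsolidated sand: 1751 kg/m³ × 1.796 m/s² × 820 m = 2.579×10^6 Pa = 25.79 bar
alluvium: 1940 kg/m³ × 1.796 m/s² × 820 m = 2.857×10^6 Pa = 28.57 bar
marble: 2740 kg/m³ × 1.796 m/s² × 890 m = 4.380×10^6 Pa = 43.80 bar
Total = 25.79 + 28.57 + 43.80 = 98.155 bar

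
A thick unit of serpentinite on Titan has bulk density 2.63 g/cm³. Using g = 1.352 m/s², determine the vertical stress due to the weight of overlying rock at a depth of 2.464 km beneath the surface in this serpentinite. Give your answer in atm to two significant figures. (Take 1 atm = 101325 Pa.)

serpentinite: 2630 kg/m³ × 1.352 m/s² × 2464 m = 8.761×10^6 Pa = 86.47 atm

86 atm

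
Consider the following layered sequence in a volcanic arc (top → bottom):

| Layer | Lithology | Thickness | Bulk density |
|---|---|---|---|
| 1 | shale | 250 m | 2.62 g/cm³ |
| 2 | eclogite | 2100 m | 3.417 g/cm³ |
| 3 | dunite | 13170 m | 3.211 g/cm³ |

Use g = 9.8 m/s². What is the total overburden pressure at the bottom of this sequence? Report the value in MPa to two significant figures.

490 MPa

shale: 2620 kg/m³ × 9.8 m/s² × 250 m = 6.419×10^6 Pa = 6.419 MPa
eclogite: 3417 kg/m³ × 9.8 m/s² × 2100 m = 7.032×10^7 Pa = 70.32 MPa
dunite: 3211 kg/m³ × 9.8 m/s² × 13170 m = 4.144×10^8 Pa = 414.4 MPa
Total = 6.419 + 70.32 + 414.4 = 491.17 MPa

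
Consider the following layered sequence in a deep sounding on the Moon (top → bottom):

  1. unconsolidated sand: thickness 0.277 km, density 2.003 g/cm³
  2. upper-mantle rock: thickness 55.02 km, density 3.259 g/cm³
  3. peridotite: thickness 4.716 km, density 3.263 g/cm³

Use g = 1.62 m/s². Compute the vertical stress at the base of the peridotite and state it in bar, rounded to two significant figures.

unconsolidated sand: 2003 kg/m³ × 1.62 m/s² × 277 m = 8.988×10^5 Pa = 8.988 bar
upper-mantle rock: 3259 kg/m³ × 1.62 m/s² × 55020 m = 2.905×10^8 Pa = 2905 bar
peridotite: 3263 kg/m³ × 1.62 m/s² × 4716 m = 2.493×10^7 Pa = 249.3 bar
Total = 8.988 + 2905 + 249.3 = 3163.1 bar

3200 bar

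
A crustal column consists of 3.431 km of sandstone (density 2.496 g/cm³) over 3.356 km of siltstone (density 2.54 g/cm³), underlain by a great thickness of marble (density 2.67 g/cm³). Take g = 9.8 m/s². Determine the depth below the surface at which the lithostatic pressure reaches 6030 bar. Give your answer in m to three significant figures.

23400 m

Pressure at base of upper layers: 2496×9.8×3431 + 2540×9.8×3356 = 1.675×10^8 Pa = 1675 bar
Remaining pressure to be supplied by marble: 6.030×10^8 − 1.675×10^8 = 4.355×10^8 Pa
Additional depth in marble = 4.355×10^8 Pa / (2670 kg/m³ × 9.8 m/s²) = 16645 m
Total depth = 6787 m + 16645 m = 23432 m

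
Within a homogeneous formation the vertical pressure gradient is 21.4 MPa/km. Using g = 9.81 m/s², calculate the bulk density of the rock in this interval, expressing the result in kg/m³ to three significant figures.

2180 kg/m³

ρ = (dP/dz)/g = 21.4 MPa/km / 9.81 m/s² = 21400 Pa/m / 9.81 m/s² = 2181.4 kg/m³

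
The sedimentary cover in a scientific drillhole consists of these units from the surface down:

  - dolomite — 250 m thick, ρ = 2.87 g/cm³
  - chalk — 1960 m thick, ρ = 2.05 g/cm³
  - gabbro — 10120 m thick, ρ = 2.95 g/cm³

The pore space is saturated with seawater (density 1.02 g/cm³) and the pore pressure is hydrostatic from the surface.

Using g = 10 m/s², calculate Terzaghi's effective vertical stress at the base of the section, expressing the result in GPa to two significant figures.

0.22 GPa

Overburden (lithostatic) stress σ_v:
dolomite: 2870 kg/m³ × 10 m/s² × 250 m = 7.175×10^6 Pa = 7.175 MPa
chalk: 2050 kg/m³ × 10 m/s² × 1960 m = 4.018×10^7 Pa = 40.18 MPa
gabbro: 2950 kg/m³ × 10 m/s² × 10120 m = 2.985×10^8 Pa = 298.5 MPa
Total = 7.175 + 40.18 + 298.5 = 345.90 MPa
Pore pressure P_p = 1020 kg/m³ × 10 m/s² × 12330 m = 1.258×10^8 Pa = 125.8 MPa
Effective stress σ' = σ_v − P_p = 345.9 − 125.8 = 220.13 MPa = 0.22013 GPa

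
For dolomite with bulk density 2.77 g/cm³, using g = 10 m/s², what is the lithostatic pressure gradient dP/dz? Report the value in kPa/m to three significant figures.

dP/dz = ρg = 2770 kg/m³ × 10 m/s² = 27700 Pa/m
= 27700 Pa/m × (1 kPa/m / 1000.0 Pa/m) = 27.700 kPa/m

27.7 kPa/m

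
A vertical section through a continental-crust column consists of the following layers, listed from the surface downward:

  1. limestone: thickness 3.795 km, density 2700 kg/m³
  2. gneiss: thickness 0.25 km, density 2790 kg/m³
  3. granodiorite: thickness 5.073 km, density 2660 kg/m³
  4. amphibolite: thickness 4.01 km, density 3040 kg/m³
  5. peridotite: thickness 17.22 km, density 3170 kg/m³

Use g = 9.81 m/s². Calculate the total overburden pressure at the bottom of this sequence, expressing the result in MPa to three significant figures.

895 MPa

limestone: 2700 kg/m³ × 9.81 m/s² × 3795 m = 1.005×10^8 Pa = 100.5 MPa
gneiss: 2790 kg/m³ × 9.81 m/s² × 250 m = 6.842×10^6 Pa = 6.842 MPa
granodiorite: 2660 kg/m³ × 9.81 m/s² × 5073 m = 1.324×10^8 Pa = 132.4 MPa
amphibolite: 3040 kg/m³ × 9.81 m/s² × 4010 m = 1.196×10^8 Pa = 119.6 MPa
peridotite: 3170 kg/m³ × 9.81 m/s² × 17220 m = 5.355×10^8 Pa = 535.5 MPa
Total = 100.5 + 6.842 + 132.4 + 119.6 + 535.5 = 894.83 MPa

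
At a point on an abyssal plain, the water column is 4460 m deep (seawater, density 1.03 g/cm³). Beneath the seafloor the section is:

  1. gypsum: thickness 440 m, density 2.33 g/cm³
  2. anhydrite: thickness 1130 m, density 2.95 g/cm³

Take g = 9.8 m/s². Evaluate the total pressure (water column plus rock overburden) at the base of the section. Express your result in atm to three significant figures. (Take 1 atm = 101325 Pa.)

866 atm

seawater: 1030 kg/m³ × 9.8 m/s² × 4460 m = 4.502×10^7 Pa = 444.3 atm
gypsum: 2330 kg/m³ × 9.8 m/s² × 440 m = 1.005×10^7 Pa = 99.16 atm
anhydrite: 2950 kg/m³ × 9.8 m/s² × 1130 m = 3.267×10^7 Pa = 322.4 atm
Total = 444.3 + 99.16 + 322.4 = 865.87 atm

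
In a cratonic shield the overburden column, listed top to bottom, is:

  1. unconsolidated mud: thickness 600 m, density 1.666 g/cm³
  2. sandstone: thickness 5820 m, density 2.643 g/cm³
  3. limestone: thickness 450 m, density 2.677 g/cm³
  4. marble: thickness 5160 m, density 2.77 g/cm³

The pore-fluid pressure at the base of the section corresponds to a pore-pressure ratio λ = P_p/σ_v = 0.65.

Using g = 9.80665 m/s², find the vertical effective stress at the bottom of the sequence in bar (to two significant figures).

Overburden (lithostatic) stress σ_v:
unconsolidated mud: 1666 kg/m³ × 9.80665 m/s² × 600 m = 9.803×10^6 Pa = 9.803 MPa
sandstone: 2643 kg/m³ × 9.80665 m/s² × 5820 m = 1.508×10^8 Pa = 150.8 MPa
limestone: 2677 kg/m³ × 9.80665 m/s² × 450 m = 1.181×10^7 Pa = 11.81 MPa
marble: 2770 kg/m³ × 9.80665 m/s² × 5160 m = 1.402×10^8 Pa = 140.2 MPa
Total = 9.803 + 150.8 + 11.81 + 140.2 = 312.63 MPa
Pore pressure P_p = λ·σ_v = 0.65 × 312.6 MPa = 203.2 MPa
Effective stress σ' = σ_v − P_p = 312.6 − 203.2 = 109.42 MPa = 1094.2 bar

1100 bar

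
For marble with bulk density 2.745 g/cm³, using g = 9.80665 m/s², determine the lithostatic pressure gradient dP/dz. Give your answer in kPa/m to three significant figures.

26.9 kPa/m

dP/dz = ρg = 2745 kg/m³ × 9.80665 m/s² = 26919 Pa/m
= 26919 Pa/m × (1 kPa/m / 1000.0 Pa/m) = 26.919 kPa/m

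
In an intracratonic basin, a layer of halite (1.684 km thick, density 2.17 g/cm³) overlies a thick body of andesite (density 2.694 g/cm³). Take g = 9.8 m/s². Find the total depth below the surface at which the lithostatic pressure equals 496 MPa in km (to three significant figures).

Pressure at base of upper layers: 2170×9.8×1684 = 3.581×10^7 Pa = 35.81 MPa
Remaining pressure to be supplied by andesite: 4.960×10^8 − 3.581×10^7 = 4.602×10^8 Pa
Additional depth in andesite = 4.602×10^8 Pa / (2694 kg/m³ × 9.8 m/s²) = 17431 m
Total depth = 1684 m + 17431 m = 19115 m
= 19.115 km

19.1 km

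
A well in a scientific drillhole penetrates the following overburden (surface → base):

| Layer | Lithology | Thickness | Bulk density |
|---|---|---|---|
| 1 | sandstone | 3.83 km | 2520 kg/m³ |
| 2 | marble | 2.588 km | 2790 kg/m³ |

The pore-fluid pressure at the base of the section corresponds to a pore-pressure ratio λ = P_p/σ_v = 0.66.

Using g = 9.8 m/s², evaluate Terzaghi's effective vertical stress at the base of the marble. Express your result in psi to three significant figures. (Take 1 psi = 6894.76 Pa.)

8150 psi

Overburden (lithostatic) stress σ_v:
sandstone: 2520 kg/m³ × 9.8 m/s² × 3830 m = 9.459×10^7 Pa = 94.59 MPa
marble: 2790 kg/m³ × 9.8 m/s² × 2588 m = 7.076×10^7 Pa = 70.76 MPa
Total = 94.59 + 70.76 = 165.35 MPa
Pore pressure P_p = λ·σ_v = 0.66 × 165.3 MPa = 109.1 MPa
Effective stress σ' = σ_v − P_p = 165.3 − 109.1 = 56.218 MPa = 8153.7 psi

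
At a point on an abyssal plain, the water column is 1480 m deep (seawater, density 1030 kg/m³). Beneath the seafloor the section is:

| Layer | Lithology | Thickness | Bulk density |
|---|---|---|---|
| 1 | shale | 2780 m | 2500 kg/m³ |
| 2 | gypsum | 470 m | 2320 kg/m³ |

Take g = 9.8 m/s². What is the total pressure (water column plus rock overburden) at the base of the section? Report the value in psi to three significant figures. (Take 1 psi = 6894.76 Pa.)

seawater: 1030 kg/m³ × 9.8 m/s² × 1480 m = 1.494×10^7 Pa = 2167 psi
shale: 2500 kg/m³ × 9.8 m/s² × 2780 m = 6.811×10^7 Pa = 9879 psi
gypsum: 2320 kg/m³ × 9.8 m/s² × 470 m = 1.069×10^7 Pa = 1550 psi
Total = 2167 + 9879 + 1550 = 13595 psi

13600 psi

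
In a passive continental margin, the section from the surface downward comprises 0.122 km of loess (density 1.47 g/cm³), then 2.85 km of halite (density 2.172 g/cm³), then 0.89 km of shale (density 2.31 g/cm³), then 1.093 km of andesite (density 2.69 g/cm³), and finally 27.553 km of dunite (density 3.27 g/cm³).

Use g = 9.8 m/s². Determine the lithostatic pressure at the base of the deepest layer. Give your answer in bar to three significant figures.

loess: 1470 kg/m³ × 9.8 m/s² × 122 m = 1.758×10^6 Pa = 17.58 bar
halite: 2172 kg/m³ × 9.8 m/s² × 2850 m = 6.066×10^7 Pa = 606.6 bar
shale: 2310 kg/m³ × 9.8 m/s² × 890 m = 2.015×10^7 Pa = 201.5 bar
andesite: 2690 kg/m³ × 9.8 m/s² × 1093 m = 2.881×10^7 Pa = 288.1 bar
dunite: 3270 kg/m³ × 9.8 m/s² × 27553 m = 8.830×10^8 Pa = 8830 bar
Total = 17.58 + 606.6 + 201.5 + 288.1 + 8830 = 9943.5 bar

9940 bar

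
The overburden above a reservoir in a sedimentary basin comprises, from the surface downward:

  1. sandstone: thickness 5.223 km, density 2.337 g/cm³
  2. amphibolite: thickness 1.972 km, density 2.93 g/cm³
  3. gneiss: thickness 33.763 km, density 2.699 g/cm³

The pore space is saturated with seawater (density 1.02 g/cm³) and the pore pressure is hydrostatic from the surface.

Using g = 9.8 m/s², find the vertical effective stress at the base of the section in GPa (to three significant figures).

0.660 GPa

Overburden (lithostatic) stress σ_v:
sandstone: 2337 kg/m³ × 9.8 m/s² × 5223 m = 1.196×10^8 Pa = 119.6 MPa
amphibolite: 2930 kg/m³ × 9.8 m/s² × 1972 m = 5.662×10^7 Pa = 56.62 MPa
gneiss: 2699 kg/m³ × 9.8 m/s² × 33763 m = 8.930×10^8 Pa = 893.0 MPa
Total = 119.6 + 56.62 + 893.0 = 1069.3 MPa
Pore pressure P_p = 1020 kg/m³ × 9.8 m/s² × 40958 m = 4.094×10^8 Pa = 409.4 MPa
Effective stress σ' = σ_v − P_p = 1069 − 409.4 = 659.87 MPa = 0.65987 GPa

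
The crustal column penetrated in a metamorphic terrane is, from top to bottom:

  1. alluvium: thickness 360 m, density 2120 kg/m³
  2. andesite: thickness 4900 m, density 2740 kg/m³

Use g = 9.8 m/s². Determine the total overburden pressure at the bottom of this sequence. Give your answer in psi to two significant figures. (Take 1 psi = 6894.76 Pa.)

20000 psi

alluvium: 2120 kg/m³ × 9.8 m/s² × 360 m = 7.479×10^6 Pa = 1085 psi
andesite: 2740 kg/m³ × 9.8 m/s² × 4900 m = 1.316×10^8 Pa = 19083 psi
Total = 1085 + 19083 = 20168 psi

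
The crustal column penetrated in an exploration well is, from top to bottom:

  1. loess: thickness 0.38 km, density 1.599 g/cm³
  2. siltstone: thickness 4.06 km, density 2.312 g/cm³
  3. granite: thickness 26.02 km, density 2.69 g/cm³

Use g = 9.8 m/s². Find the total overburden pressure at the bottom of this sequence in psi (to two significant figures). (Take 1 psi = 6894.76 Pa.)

loess: 1599 kg/m³ × 9.8 m/s² × 380 m = 5.955×10^6 Pa = 863.7 psi
siltstone: 2312 kg/m³ × 9.8 m/s² × 4060 m = 9.199×10^7 Pa = 13342 psi
granite: 2690 kg/m³ × 9.8 m/s² × 26020 m = 6.859×10^8 Pa = 99487 psi
Total = 863.7 + 13342 + 99487 = 1.1369×10^5 psi

110000 psi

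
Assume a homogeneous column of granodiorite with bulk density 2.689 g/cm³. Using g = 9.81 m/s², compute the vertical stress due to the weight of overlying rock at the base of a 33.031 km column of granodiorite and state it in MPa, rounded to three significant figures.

871 MPa

granodiorite: 2689 kg/m³ × 9.81 m/s² × 33031 m = 8.713×10^8 Pa = 871.3 MPa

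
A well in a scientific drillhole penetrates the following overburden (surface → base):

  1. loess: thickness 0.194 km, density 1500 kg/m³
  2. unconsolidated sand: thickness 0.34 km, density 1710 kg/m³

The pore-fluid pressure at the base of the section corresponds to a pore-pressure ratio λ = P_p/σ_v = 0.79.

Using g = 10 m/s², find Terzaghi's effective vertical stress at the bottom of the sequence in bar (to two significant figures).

Overburden (lithostatic) stress σ_v:
loess: 1500 kg/m³ × 10 m/s² × 194 m = 2.910×10^6 Pa = 2.910 MPa
unconsolidated sand: 1710 kg/m³ × 10 m/s² × 340 m = 5.814×10^6 Pa = 5.814 MPa
Total = 2.910 + 5.814 = 8.7240 MPa
Pore pressure P_p = λ·σ_v = 0.79 × 8.724 MPa = 6.892 MPa
Effective stress σ' = σ_v − P_p = 8.724 − 6.892 = 1.8320 MPa = 18.320 bar

18 bar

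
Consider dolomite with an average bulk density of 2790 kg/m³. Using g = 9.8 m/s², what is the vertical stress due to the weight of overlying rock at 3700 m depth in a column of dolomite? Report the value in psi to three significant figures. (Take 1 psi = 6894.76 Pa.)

14700 psi

dolomite: 2790 kg/m³ × 9.8 m/s² × 3700 m = 1.012×10^8 Pa = 14673 psi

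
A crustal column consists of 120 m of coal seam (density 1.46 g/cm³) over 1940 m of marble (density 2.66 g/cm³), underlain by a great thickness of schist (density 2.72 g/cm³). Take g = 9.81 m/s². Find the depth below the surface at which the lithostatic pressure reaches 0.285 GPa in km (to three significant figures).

Pressure at base of upper layers: 1460×9.81×120 + 2660×9.81×1940 = 5.234×10^7 Pa = 0.05234 GPa
Remaining pressure to be supplied by schist: 2.850×10^8 − 5.234×10^7 = 2.327×10^8 Pa
Additional depth in schist = 2.327×10^8 Pa / (2720 kg/m³ × 9.81 m/s²) = 8719.3 m
Total depth = 2060 m + 8719.3 m = 10779 m
= 10.779 km

10.8 km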